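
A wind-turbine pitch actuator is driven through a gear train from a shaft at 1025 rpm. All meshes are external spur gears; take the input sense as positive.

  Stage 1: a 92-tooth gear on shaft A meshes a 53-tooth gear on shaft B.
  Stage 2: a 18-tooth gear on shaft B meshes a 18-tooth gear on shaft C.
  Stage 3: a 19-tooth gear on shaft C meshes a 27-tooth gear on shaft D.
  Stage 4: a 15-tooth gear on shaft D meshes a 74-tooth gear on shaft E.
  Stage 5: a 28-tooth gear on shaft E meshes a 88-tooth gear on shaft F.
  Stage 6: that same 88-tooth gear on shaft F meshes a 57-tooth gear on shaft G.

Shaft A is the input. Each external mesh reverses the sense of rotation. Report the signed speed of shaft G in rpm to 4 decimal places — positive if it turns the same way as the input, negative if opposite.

+124.6718 rpm (same as input, |ω| = 124.6718 rpm)

Stage 1 [92T→53T]: ω = 1025.0000×92/53 = 1779.2453 rpm, dir flips to −; running = −1779.2453
Stage 2 [18T→18T]: ω = 1779.2453×18/18 = 1779.2453 rpm, dir flips to +; running = +1779.2453
Stage 3 [19T→27T]: ω = 1779.2453×19/27 = 1252.0615 rpm, dir flips to −; running = −1252.0615
Stage 4 [15T→74T]: ω = 1252.0615×15/74 = 253.7962 rpm, dir flips to +; running = +253.7962
Stage 5 [28T→88T]: ω = 253.7962×28/88 = 80.7534 rpm, dir flips to −; running = −80.7534
Stage 6 [88T→57T]: ω = 80.7534×88/57 = 124.6718 rpm, dir flips to +; running = +124.6718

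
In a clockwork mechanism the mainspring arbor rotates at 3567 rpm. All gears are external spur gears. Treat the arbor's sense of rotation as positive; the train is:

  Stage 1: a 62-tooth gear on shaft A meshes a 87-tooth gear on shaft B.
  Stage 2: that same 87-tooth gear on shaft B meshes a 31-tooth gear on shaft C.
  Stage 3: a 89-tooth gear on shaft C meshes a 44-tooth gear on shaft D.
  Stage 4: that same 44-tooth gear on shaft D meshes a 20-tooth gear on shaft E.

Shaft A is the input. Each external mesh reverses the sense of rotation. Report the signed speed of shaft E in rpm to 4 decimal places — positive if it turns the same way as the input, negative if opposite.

+31746.3000 rpm (same as input, |ω| = 31746.3000 rpm)

Stage 1 [62T→87T]: ω = 3567.0000×62/87 = 2542.0000 rpm, dir flips to −; running = −2542.0000
Stage 2 [87T→31T]: ω = 2542.0000×87/31 = 7134.0000 rpm, dir flips to +; running = +7134.0000
Stage 3 [89T→44T]: ω = 7134.0000×89/44 = 14430.1364 rpm, dir flips to −; running = −14430.1364
Stage 4 [44T→20T]: ω = 14430.1364×44/20 = 31746.3000 rpm, dir flips to +; running = +31746.3000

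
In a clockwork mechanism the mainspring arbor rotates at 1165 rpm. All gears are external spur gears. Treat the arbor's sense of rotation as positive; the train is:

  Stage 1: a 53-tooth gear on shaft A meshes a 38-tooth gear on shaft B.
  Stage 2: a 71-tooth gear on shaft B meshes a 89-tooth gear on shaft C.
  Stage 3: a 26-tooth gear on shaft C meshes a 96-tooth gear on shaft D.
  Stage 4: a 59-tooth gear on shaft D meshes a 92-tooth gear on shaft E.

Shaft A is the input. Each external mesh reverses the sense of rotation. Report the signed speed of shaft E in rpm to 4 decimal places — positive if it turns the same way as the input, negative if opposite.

Stage 1 [53T→38T]: ω = 1165.0000×53/38 = 1624.8684 rpm, dir flips to −; running = −1624.8684
Stage 2 [71T→89T]: ω = 1624.8684×71/89 = 1296.2433 rpm, dir flips to +; running = +1296.2433
Stage 3 [26T→96T]: ω = 1296.2433×26/96 = 351.0659 rpm, dir flips to −; running = −351.0659
Stage 4 [59T→92T]: ω = 351.0659×59/92 = 225.1401 rpm, dir flips to +; running = +225.1401

+225.1401 rpm (same as input, |ω| = 225.1401 rpm)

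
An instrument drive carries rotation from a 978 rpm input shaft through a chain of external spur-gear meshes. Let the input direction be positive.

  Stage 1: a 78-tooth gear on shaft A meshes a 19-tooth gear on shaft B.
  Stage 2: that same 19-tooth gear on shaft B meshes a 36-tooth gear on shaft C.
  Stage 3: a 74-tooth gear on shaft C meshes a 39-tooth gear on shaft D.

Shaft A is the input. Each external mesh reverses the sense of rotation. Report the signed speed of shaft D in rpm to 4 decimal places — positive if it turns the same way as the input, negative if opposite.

Stage 1 [78T→19T]: ω = 978.0000×78/19 = 4014.9474 rpm, dir flips to −; running = −4014.9474
Stage 2 [19T→36T]: ω = 4014.9474×19/36 = 2119.0000 rpm, dir flips to +; running = +2119.0000
Stage 3 [74T→39T]: ω = 2119.0000×74/39 = 4020.6667 rpm, dir flips to −; running = −4020.6667

-4020.6667 rpm (opposite to input, |ω| = 4020.6667 rpm)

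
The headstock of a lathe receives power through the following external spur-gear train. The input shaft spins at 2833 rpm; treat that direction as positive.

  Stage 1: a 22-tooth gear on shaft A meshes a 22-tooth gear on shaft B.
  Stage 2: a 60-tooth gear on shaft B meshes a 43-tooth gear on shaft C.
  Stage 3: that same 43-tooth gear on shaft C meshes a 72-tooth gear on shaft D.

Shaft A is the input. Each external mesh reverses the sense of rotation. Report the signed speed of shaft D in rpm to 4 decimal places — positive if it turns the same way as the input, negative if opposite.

-2360.8333 rpm (opposite to input, |ω| = 2360.8333 rpm)

Stage 1 [22T→22T]: ω = 2833.0000×22/22 = 2833.0000 rpm, dir flips to −; running = −2833.0000
Stage 2 [60T→43T]: ω = 2833.0000×60/43 = 3953.0233 rpm, dir flips to +; running = +3953.0233
Stage 3 [43T→72T]: ω = 3953.0233×43/72 = 2360.8333 rpm, dir flips to −; running = −2360.8333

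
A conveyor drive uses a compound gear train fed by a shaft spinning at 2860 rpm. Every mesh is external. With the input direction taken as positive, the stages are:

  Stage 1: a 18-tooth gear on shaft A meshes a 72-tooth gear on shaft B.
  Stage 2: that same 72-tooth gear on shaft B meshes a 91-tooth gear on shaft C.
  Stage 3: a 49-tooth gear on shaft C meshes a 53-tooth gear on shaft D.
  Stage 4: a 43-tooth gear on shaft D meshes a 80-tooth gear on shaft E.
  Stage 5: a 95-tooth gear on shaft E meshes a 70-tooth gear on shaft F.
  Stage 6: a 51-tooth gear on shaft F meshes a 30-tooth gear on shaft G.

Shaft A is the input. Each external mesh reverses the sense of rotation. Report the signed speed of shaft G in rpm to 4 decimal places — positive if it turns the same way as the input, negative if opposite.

Stage 1 [18T→72T]: ω = 2860.0000×18/72 = 715.0000 rpm, dir flips to −; running = −715.0000
Stage 2 [72T→91T]: ω = 715.0000×72/91 = 565.7143 rpm, dir flips to +; running = +565.7143
Stage 3 [49T→53T]: ω = 565.7143×49/53 = 523.0189 rpm, dir flips to −; running = −523.0189
Stage 4 [43T→80T]: ω = 523.0189×43/80 = 281.1226 rpm, dir flips to +; running = +281.1226
Stage 5 [95T→70T]: ω = 281.1226×95/70 = 381.5236 rpm, dir flips to −; running = −381.5236
Stage 6 [51T→30T]: ω = 381.5236×51/30 = 648.5901 rpm, dir flips to +; running = +648.5901

+648.5901 rpm (same as input, |ω| = 648.5901 rpm)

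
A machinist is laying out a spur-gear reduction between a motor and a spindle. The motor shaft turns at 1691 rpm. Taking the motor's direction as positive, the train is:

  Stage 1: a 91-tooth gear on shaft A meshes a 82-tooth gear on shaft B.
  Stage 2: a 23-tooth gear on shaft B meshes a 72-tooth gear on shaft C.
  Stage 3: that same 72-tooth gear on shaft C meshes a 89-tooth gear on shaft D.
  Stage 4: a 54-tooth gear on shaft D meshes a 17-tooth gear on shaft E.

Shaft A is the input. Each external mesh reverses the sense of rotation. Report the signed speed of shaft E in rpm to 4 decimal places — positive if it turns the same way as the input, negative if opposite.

Stage 1 [91T→82T]: ω = 1691.0000×91/82 = 1876.5976 rpm, dir flips to −; running = −1876.5976
Stage 2 [23T→72T]: ω = 1876.5976×23/72 = 599.4687 rpm, dir flips to +; running = +599.4687
Stage 3 [72T→89T]: ω = 599.4687×72/89 = 484.9634 rpm, dir flips to −; running = −484.9634
Stage 4 [54T→17T]: ω = 484.9634×54/17 = 1540.4720 rpm, dir flips to +; running = +1540.4720

+1540.4720 rpm (same as input, |ω| = 1540.4720 rpm)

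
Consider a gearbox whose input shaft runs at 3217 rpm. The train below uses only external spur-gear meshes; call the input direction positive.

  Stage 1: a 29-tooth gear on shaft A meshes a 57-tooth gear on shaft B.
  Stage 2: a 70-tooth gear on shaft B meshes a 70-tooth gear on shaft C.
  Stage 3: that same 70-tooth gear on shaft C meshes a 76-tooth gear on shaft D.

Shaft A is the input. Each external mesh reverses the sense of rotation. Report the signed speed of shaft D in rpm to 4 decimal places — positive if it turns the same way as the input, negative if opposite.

Stage 1 [29T→57T]: ω = 3217.0000×29/57 = 1636.7193 rpm, dir flips to −; running = −1636.7193
Stage 2 [70T→70T]: ω = 1636.7193×70/70 = 1636.7193 rpm, dir flips to +; running = +1636.7193
Stage 3 [70T→76T]: ω = 1636.7193×70/76 = 1507.5046 rpm, dir flips to −; running = −1507.5046

-1507.5046 rpm (opposite to input, |ω| = 1507.5046 rpm)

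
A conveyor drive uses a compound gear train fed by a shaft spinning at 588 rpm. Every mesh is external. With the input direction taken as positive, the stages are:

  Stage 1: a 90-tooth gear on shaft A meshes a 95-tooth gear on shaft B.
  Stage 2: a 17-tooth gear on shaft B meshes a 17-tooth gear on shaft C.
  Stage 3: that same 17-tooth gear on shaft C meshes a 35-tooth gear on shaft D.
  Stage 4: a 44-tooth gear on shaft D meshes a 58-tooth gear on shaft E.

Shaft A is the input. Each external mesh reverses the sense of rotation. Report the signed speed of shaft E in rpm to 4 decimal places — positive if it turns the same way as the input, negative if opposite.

Stage 1 [90T→95T]: ω = 588.0000×90/95 = 557.0526 rpm, dir flips to −; running = −557.0526
Stage 2 [17T→17T]: ω = 557.0526×17/17 = 557.0526 rpm, dir flips to +; running = +557.0526
Stage 3 [17T→35T]: ω = 557.0526×17/35 = 270.5684 rpm, dir flips to −; running = −270.5684
Stage 4 [44T→58T]: ω = 270.5684×44/58 = 205.2588 rpm, dir flips to +; running = +205.2588

+205.2588 rpm (same as input, |ω| = 205.2588 rpm)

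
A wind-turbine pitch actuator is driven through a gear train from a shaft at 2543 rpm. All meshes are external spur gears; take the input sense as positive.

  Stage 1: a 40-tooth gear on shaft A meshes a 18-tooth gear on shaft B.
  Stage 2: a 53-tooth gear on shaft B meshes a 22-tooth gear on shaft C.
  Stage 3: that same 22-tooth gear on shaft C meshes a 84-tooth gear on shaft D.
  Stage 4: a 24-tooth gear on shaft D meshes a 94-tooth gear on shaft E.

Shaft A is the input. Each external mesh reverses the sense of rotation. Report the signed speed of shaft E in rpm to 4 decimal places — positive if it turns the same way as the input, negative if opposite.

Stage 1 [40T→18T]: ω = 2543.0000×40/18 = 5651.1111 rpm, dir flips to −; running = −5651.1111
Stage 2 [53T→22T]: ω = 5651.1111×53/22 = 13614.0404 rpm, dir flips to +; running = +13614.0404
Stage 3 [22T→84T]: ω = 13614.0404×22/84 = 3565.5820 rpm, dir flips to −; running = −3565.5820
Stage 4 [24T→94T]: ω = 3565.5820×24/94 = 910.3614 rpm, dir flips to +; running = +910.3614

+910.3614 rpm (same as input, |ω| = 910.3614 rpm)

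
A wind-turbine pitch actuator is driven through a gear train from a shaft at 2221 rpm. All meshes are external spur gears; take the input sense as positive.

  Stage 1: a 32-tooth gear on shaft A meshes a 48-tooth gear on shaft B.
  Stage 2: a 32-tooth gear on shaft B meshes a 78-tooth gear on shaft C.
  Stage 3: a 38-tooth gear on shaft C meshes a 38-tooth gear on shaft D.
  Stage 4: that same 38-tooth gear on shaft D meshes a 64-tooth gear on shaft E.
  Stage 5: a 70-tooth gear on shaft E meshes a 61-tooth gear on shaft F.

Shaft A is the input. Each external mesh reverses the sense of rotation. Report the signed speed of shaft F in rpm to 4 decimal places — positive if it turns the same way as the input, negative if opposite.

-413.8896 rpm (opposite to input, |ω| = 413.8896 rpm)

Stage 1 [32T→48T]: ω = 2221.0000×32/48 = 1480.6667 rpm, dir flips to −; running = −1480.6667
Stage 2 [32T→78T]: ω = 1480.6667×32/78 = 607.4530 rpm, dir flips to +; running = +607.4530
Stage 3 [38T→38T]: ω = 607.4530×38/38 = 607.4530 rpm, dir flips to −; running = −607.4530
Stage 4 [38T→64T]: ω = 607.4530×38/64 = 360.6752 rpm, dir flips to +; running = +360.6752
Stage 5 [70T→61T]: ω = 360.6752×70/61 = 413.8896 rpm, dir flips to −; running = −413.8896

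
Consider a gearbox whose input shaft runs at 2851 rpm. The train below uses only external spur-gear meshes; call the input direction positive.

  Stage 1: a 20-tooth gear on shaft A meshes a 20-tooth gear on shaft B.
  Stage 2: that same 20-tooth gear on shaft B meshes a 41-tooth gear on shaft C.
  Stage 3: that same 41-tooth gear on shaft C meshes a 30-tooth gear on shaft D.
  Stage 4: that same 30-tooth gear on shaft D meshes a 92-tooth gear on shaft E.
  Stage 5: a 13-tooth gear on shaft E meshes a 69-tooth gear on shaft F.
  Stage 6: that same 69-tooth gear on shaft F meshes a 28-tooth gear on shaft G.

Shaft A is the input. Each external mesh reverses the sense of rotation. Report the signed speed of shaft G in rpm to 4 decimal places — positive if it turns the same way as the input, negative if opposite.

Stage 1 [20T→20T]: ω = 2851.0000×20/20 = 2851.0000 rpm, dir flips to −; running = −2851.0000
Stage 2 [20T→41T]: ω = 2851.0000×20/41 = 1390.7317 rpm, dir flips to +; running = +1390.7317
Stage 3 [41T→30T]: ω = 1390.7317×41/30 = 1900.6667 rpm, dir flips to −; running = −1900.6667
Stage 4 [30T→92T]: ω = 1900.6667×30/92 = 619.7826 rpm, dir flips to +; running = +619.7826
Stage 5 [13T→69T]: ω = 619.7826×13/69 = 116.7706 rpm, dir flips to −; running = −116.7706
Stage 6 [69T→28T]: ω = 116.7706×69/28 = 287.7562 rpm, dir flips to +; running = +287.7562

+287.7562 rpm (same as input, |ω| = 287.7562 rpm)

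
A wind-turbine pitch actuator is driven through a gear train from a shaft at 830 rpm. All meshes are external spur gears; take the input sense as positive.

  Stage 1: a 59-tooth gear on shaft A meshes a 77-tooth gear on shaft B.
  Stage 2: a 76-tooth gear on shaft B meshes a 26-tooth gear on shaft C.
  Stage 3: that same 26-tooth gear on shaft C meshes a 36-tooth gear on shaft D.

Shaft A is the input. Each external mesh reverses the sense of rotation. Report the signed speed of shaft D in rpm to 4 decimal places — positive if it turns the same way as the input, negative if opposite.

Stage 1 [59T→77T]: ω = 830.0000×59/77 = 635.9740 rpm, dir flips to −; running = −635.9740
Stage 2 [76T→26T]: ω = 635.9740×76/26 = 1859.0010 rpm, dir flips to +; running = +1859.0010
Stage 3 [26T→36T]: ω = 1859.0010×26/36 = 1342.6118 rpm, dir flips to −; running = −1342.6118

-1342.6118 rpm (opposite to input, |ω| = 1342.6118 rpm)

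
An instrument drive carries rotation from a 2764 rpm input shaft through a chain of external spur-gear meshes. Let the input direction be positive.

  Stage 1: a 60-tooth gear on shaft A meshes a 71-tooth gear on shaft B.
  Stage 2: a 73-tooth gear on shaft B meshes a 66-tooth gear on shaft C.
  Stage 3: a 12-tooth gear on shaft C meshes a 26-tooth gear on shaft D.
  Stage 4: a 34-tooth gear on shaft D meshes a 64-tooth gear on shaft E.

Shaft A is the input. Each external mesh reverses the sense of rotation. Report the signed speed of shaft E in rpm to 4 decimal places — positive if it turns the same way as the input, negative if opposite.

+633.4564 rpm (same as input, |ω| = 633.4564 rpm)

Stage 1 [60T→71T]: ω = 2764.0000×60/71 = 2335.7746 rpm, dir flips to −; running = −2335.7746
Stage 2 [73T→66T]: ω = 2335.7746×73/66 = 2583.5083 rpm, dir flips to +; running = +2583.5083
Stage 3 [12T→26T]: ω = 2583.5083×12/26 = 1192.3885 rpm, dir flips to −; running = −1192.3885
Stage 4 [34T→64T]: ω = 1192.3885×34/64 = 633.4564 rpm, dir flips to +; running = +633.4564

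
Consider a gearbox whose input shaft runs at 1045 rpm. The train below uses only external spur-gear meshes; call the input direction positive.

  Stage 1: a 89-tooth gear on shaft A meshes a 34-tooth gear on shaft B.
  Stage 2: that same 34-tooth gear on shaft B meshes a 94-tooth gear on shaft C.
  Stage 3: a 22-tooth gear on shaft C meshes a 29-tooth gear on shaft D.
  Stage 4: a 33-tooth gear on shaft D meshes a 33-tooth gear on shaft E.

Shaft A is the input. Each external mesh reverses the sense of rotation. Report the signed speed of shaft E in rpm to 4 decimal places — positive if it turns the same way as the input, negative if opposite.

Stage 1 [89T→34T]: ω = 1045.0000×89/34 = 2735.4412 rpm, dir flips to −; running = −2735.4412
Stage 2 [34T→94T]: ω = 2735.4412×34/94 = 989.4149 rpm, dir flips to +; running = +989.4149
Stage 3 [22T→29T]: ω = 989.4149×22/29 = 750.5906 rpm, dir flips to −; running = −750.5906
Stage 4 [33T→33T]: ω = 750.5906×33/33 = 750.5906 rpm, dir flips to +; running = +750.5906

+750.5906 rpm (same as input, |ω| = 750.5906 rpm)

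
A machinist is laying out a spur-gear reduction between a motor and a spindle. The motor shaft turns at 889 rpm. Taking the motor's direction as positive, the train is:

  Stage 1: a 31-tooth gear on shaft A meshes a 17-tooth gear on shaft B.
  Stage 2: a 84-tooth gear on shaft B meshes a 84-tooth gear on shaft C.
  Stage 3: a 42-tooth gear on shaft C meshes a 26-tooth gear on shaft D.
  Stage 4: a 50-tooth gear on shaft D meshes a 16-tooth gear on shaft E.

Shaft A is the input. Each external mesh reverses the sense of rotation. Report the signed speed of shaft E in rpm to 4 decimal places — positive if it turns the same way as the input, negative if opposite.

+8183.5266 rpm (same as input, |ω| = 8183.5266 rpm)

Stage 1 [31T→17T]: ω = 889.0000×31/17 = 1621.1176 rpm, dir flips to −; running = −1621.1176
Stage 2 [84T→84T]: ω = 1621.1176×84/84 = 1621.1176 rpm, dir flips to +; running = +1621.1176
Stage 3 [42T→26T]: ω = 1621.1176×42/26 = 2618.7285 rpm, dir flips to −; running = −2618.7285
Stage 4 [50T→16T]: ω = 2618.7285×50/16 = 8183.5266 rpm, dir flips to +; running = +8183.5266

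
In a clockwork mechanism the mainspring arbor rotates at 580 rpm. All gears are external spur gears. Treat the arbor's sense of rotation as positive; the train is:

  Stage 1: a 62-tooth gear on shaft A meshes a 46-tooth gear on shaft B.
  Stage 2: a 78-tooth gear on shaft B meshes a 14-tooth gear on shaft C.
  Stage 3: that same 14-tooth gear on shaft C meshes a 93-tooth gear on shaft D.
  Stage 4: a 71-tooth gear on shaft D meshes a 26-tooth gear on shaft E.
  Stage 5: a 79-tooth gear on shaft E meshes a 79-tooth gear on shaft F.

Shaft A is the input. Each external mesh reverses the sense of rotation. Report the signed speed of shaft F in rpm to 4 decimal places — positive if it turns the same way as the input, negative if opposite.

Stage 1 [62T→46T]: ω = 580.0000×62/46 = 781.7391 rpm, dir flips to −; running = −781.7391
Stage 2 [78T→14T]: ω = 781.7391×78/14 = 4355.4037 rpm, dir flips to +; running = +4355.4037
Stage 3 [14T→93T]: ω = 4355.4037×14/93 = 655.6522 rpm, dir flips to −; running = −655.6522
Stage 4 [71T→26T]: ω = 655.6522×71/26 = 1790.4348 rpm, dir flips to +; running = +1790.4348
Stage 5 [79T→79T]: ω = 1790.4348×79/79 = 1790.4348 rpm, dir flips to −; running = −1790.4348

-1790.4348 rpm (opposite to input, |ω| = 1790.4348 rpm)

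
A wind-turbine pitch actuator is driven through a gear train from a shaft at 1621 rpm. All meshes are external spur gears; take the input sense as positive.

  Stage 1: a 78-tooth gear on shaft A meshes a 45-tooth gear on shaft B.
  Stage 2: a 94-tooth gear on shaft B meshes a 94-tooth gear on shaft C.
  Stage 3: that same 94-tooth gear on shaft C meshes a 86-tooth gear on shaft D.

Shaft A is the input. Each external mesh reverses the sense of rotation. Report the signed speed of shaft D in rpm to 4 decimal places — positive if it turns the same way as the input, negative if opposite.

Stage 1 [78T→45T]: ω = 1621.0000×78/45 = 2809.7333 rpm, dir flips to −; running = −2809.7333
Stage 2 [94T→94T]: ω = 2809.7333×94/94 = 2809.7333 rpm, dir flips to +; running = +2809.7333
Stage 3 [94T→86T]: ω = 2809.7333×94/86 = 3071.1039 rpm, dir flips to −; running = −3071.1039

-3071.1039 rpm (opposite to input, |ω| = 3071.1039 rpm)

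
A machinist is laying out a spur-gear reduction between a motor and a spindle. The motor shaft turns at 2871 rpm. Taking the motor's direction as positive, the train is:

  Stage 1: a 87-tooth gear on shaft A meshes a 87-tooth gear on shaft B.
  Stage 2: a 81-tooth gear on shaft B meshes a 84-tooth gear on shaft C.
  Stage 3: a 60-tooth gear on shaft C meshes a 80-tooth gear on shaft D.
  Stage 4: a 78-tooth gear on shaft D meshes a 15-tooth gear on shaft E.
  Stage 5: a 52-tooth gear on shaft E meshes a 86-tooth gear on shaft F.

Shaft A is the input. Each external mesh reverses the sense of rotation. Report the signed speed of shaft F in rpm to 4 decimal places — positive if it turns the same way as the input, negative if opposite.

Stage 1 [87T→87T]: ω = 2871.0000×87/87 = 2871.0000 rpm, dir flips to −; running = −2871.0000
Stage 2 [81T→84T]: ω = 2871.0000×81/84 = 2768.4643 rpm, dir flips to +; running = +2768.4643
Stage 3 [60T→80T]: ω = 2768.4643×60/80 = 2076.3482 rpm, dir flips to −; running = −2076.3482
Stage 4 [78T→15T]: ω = 2076.3482×78/15 = 10797.0107 rpm, dir flips to +; running = +10797.0107
Stage 5 [52T→86T]: ω = 10797.0107×52/86 = 6528.4251 rpm, dir flips to −; running = −6528.4251

-6528.4251 rpm (opposite to input, |ω| = 6528.4251 rpm)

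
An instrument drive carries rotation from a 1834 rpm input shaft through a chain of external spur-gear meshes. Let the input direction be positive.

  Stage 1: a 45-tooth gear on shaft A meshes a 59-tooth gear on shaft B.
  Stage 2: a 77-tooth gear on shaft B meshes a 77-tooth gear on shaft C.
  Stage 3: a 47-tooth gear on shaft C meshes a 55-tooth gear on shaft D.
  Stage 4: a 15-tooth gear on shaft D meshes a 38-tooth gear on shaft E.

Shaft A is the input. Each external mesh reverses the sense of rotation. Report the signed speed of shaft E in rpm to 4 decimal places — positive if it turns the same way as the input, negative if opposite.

+471.8486 rpm (same as input, |ω| = 471.8486 rpm)

Stage 1 [45T→59T]: ω = 1834.0000×45/59 = 1398.8136 rpm, dir flips to −; running = −1398.8136
Stage 2 [77T→77T]: ω = 1398.8136×77/77 = 1398.8136 rpm, dir flips to +; running = +1398.8136
Stage 3 [47T→55T]: ω = 1398.8136×47/55 = 1195.3498 rpm, dir flips to −; running = −1195.3498
Stage 4 [15T→38T]: ω = 1195.3498×15/38 = 471.8486 rpm, dir flips to +; running = +471.8486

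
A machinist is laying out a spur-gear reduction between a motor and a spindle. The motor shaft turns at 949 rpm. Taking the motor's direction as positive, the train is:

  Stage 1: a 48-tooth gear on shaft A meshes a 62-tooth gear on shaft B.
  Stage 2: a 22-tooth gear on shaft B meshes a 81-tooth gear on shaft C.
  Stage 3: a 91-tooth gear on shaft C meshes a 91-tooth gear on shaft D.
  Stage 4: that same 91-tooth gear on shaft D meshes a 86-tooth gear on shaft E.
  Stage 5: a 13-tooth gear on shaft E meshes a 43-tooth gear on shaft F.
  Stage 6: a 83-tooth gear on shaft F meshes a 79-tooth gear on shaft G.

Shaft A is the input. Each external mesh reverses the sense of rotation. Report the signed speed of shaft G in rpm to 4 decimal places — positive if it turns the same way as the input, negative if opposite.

+67.0691 rpm (same as input, |ω| = 67.0691 rpm)

Stage 1 [48T→62T]: ω = 949.0000×48/62 = 734.7097 rpm, dir flips to −; running = −734.7097
Stage 2 [22T→81T]: ω = 734.7097×22/81 = 199.5508 rpm, dir flips to +; running = +199.5508
Stage 3 [91T→91T]: ω = 199.5508×91/91 = 199.5508 rpm, dir flips to −; running = −199.5508
Stage 4 [91T→86T]: ω = 199.5508×91/86 = 211.1526 rpm, dir flips to +; running = +211.1526
Stage 5 [13T→43T]: ω = 211.1526×13/43 = 63.8368 rpm, dir flips to −; running = −63.8368
Stage 6 [83T→79T]: ω = 63.8368×83/79 = 67.0691 rpm, dir flips to +; running = +67.0691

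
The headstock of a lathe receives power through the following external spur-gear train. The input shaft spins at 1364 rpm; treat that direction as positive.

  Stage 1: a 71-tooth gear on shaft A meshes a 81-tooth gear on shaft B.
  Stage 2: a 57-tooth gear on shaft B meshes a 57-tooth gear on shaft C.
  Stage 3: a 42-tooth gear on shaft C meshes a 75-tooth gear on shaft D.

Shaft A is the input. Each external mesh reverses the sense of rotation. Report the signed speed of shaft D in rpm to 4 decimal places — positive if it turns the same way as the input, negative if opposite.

Stage 1 [71T→81T]: ω = 1364.0000×71/81 = 1195.6049 rpm, dir flips to −; running = −1195.6049
Stage 2 [57T→57T]: ω = 1195.6049×57/57 = 1195.6049 rpm, dir flips to +; running = +1195.6049
Stage 3 [42T→75T]: ω = 1195.6049×42/75 = 669.5388 rpm, dir flips to −; running = −669.5388

-669.5388 rpm (opposite to input, |ω| = 669.5388 rpm)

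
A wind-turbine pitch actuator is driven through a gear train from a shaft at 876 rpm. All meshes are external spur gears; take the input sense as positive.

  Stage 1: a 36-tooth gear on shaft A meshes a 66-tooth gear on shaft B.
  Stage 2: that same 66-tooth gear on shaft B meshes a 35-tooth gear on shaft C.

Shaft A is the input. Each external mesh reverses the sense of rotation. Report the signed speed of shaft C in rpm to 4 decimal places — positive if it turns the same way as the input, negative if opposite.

+901.0286 rpm (same as input, |ω| = 901.0286 rpm)

Stage 1 [36T→66T]: ω = 876.0000×36/66 = 477.8182 rpm, dir flips to −; running = −477.8182
Stage 2 [66T→35T]: ω = 477.8182×66/35 = 901.0286 rpm, dir flips to +; running = +901.0286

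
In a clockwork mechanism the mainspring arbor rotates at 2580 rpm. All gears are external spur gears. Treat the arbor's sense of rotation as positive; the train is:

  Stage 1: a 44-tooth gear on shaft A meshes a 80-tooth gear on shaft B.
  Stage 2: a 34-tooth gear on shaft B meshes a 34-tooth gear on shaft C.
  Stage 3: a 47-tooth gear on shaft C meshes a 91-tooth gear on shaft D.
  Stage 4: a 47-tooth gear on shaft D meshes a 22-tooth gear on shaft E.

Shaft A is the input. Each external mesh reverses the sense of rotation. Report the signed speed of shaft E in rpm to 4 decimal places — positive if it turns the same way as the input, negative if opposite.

+1565.7198 rpm (same as input, |ω| = 1565.7198 rpm)

Stage 1 [44T→80T]: ω = 2580.0000×44/80 = 1419.0000 rpm, dir flips to −; running = −1419.0000
Stage 2 [34T→34T]: ω = 1419.0000×34/34 = 1419.0000 rpm, dir flips to +; running = +1419.0000
Stage 3 [47T→91T]: ω = 1419.0000×47/91 = 732.8901 rpm, dir flips to −; running = −732.8901
Stage 4 [47T→22T]: ω = 732.8901×47/22 = 1565.7198 rpm, dir flips to +; running = +1565.7198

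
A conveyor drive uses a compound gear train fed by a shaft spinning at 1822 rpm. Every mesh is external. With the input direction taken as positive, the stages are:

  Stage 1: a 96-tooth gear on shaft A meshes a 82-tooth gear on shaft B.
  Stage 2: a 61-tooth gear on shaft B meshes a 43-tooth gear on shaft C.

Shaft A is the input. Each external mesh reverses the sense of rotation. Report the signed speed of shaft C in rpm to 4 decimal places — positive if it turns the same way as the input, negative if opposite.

Stage 1 [96T→82T]: ω = 1822.0000×96/82 = 2133.0732 rpm, dir flips to −; running = −2133.0732
Stage 2 [61T→43T]: ω = 2133.0732×61/43 = 3025.9875 rpm, dir flips to +; running = +3025.9875

+3025.9875 rpm (same as input, |ω| = 3025.9875 rpm)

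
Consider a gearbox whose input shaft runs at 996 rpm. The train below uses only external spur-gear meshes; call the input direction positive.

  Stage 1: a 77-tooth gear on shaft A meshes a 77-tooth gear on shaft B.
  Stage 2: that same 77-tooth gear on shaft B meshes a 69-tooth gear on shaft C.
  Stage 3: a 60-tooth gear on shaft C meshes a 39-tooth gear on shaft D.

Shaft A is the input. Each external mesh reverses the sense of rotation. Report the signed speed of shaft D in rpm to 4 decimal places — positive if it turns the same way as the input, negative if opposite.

Stage 1 [77T→77T]: ω = 996.0000×77/77 = 996.0000 rpm, dir flips to −; running = −996.0000
Stage 2 [77T→69T]: ω = 996.0000×77/69 = 1111.4783 rpm, dir flips to +; running = +1111.4783
Stage 3 [60T→39T]: ω = 1111.4783×60/39 = 1709.9666 rpm, dir flips to −; running = −1709.9666

-1709.9666 rpm (opposite to input, |ω| = 1709.9666 rpm)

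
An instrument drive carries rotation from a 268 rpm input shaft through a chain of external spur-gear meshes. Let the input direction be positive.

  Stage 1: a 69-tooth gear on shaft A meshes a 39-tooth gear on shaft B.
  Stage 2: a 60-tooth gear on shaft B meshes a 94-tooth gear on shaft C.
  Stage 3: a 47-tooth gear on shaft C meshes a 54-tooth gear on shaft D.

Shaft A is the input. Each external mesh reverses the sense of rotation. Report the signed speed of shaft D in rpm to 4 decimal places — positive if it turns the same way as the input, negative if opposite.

Stage 1 [69T→39T]: ω = 268.0000×69/39 = 474.1538 rpm, dir flips to −; running = −474.1538
Stage 2 [60T→94T]: ω = 474.1538×60/94 = 302.6514 rpm, dir flips to +; running = +302.6514
Stage 3 [47T→54T]: ω = 302.6514×47/54 = 263.4188 rpm, dir flips to −; running = −263.4188

-263.4188 rpm (opposite to input, |ω| = 263.4188 rpm)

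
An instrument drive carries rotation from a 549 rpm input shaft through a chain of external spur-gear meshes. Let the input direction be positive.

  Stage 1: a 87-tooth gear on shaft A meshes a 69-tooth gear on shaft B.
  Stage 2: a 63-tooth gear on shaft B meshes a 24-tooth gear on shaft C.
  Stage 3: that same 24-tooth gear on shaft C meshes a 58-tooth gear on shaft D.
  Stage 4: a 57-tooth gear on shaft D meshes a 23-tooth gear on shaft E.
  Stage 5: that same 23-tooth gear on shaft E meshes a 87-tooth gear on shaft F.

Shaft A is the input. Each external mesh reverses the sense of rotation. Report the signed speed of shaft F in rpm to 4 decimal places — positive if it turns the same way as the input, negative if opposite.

Stage 1 [87T→69T]: ω = 549.0000×87/69 = 692.2174 rpm, dir flips to −; running = −692.2174
Stage 2 [63T→24T]: ω = 692.2174×63/24 = 1817.0707 rpm, dir flips to +; running = +1817.0707
Stage 3 [24T→58T]: ω = 1817.0707×24/58 = 751.8913 rpm, dir flips to −; running = −751.8913
Stage 4 [57T→23T]: ω = 751.8913×57/23 = 1863.3828 rpm, dir flips to +; running = +1863.3828
Stage 5 [23T→87T]: ω = 1863.3828×23/87 = 492.6184 rpm, dir flips to −; running = −492.6184

-492.6184 rpm (opposite to input, |ω| = 492.6184 rpm)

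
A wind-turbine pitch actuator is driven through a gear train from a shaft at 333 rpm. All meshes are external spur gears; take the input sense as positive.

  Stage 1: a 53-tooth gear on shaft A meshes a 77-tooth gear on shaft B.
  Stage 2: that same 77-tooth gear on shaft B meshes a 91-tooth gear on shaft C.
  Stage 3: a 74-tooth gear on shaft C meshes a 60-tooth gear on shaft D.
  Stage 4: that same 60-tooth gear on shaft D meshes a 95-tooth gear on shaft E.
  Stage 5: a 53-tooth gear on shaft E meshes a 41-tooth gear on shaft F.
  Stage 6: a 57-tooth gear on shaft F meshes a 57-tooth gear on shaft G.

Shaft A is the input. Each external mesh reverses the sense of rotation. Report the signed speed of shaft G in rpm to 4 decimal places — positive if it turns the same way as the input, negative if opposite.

Stage 1 [53T→77T]: ω = 333.0000×53/77 = 229.2078 rpm, dir flips to −; running = −229.2078
Stage 2 [77T→91T]: ω = 229.2078×77/91 = 193.9451 rpm, dir flips to +; running = +193.9451
Stage 3 [74T→60T]: ω = 193.9451×74/60 = 239.1989 rpm, dir flips to −; running = −239.1989
Stage 4 [60T→95T]: ω = 239.1989×60/95 = 151.0730 rpm, dir flips to +; running = +151.0730
Stage 5 [53T→41T]: ω = 151.0730×53/41 = 195.2895 rpm, dir flips to −; running = −195.2895
Stage 6 [57T→57T]: ω = 195.2895×57/57 = 195.2895 rpm, dir flips to +; running = +195.2895

+195.2895 rpm (same as input, |ω| = 195.2895 rpm)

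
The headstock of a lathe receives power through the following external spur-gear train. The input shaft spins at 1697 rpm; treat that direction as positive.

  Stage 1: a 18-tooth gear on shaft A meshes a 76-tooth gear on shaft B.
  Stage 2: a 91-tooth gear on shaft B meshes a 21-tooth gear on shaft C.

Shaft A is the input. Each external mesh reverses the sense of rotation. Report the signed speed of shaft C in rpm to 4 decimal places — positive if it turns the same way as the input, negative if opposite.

+1741.6579 rpm (same as input, |ω| = 1741.6579 rpm)

Stage 1 [18T→76T]: ω = 1697.0000×18/76 = 401.9211 rpm, dir flips to −; running = −401.9211
Stage 2 [91T→21T]: ω = 401.9211×91/21 = 1741.6579 rpm, dir flips to +; running = +1741.6579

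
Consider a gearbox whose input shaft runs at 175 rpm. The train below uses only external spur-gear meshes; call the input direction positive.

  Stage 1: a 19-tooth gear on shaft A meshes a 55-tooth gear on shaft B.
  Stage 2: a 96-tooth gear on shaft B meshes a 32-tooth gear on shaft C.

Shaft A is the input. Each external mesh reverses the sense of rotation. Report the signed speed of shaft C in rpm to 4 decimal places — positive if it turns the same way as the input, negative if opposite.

+181.3636 rpm (same as input, |ω| = 181.3636 rpm)

Stage 1 [19T→55T]: ω = 175.0000×19/55 = 60.4545 rpm, dir flips to −; running = −60.4545
Stage 2 [96T→32T]: ω = 60.4545×96/32 = 181.3636 rpm, dir flips to +; running = +181.3636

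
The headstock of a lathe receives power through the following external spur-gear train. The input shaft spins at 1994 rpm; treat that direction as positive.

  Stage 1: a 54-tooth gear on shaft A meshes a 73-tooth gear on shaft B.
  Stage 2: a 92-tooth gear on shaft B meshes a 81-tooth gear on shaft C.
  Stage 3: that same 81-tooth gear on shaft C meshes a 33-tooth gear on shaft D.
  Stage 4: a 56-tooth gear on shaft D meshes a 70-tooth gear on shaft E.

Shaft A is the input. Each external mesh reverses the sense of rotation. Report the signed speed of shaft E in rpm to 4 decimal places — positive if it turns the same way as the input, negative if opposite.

Stage 1 [54T→73T]: ω = 1994.0000×54/73 = 1475.0137 rpm, dir flips to −; running = −1475.0137
Stage 2 [92T→81T]: ω = 1475.0137×92/81 = 1675.3242 rpm, dir flips to +; running = +1675.3242
Stage 3 [81T→33T]: ω = 1675.3242×81/33 = 4112.1594 rpm, dir flips to −; running = −4112.1594
Stage 4 [56T→70T]: ω = 4112.1594×56/70 = 3289.7275 rpm, dir flips to +; running = +3289.7275

+3289.7275 rpm (same as input, |ω| = 3289.7275 rpm)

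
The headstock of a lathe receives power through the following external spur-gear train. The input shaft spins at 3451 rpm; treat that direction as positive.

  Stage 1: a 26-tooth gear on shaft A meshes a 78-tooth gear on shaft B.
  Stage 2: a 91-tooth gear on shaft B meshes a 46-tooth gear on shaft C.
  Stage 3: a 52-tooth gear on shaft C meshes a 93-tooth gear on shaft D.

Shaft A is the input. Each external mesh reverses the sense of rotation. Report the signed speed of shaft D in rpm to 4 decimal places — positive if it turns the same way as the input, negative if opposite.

-1272.4117 rpm (opposite to input, |ω| = 1272.4117 rpm)

Stage 1 [26T→78T]: ω = 3451.0000×26/78 = 1150.3333 rpm, dir flips to −; running = −1150.3333
Stage 2 [91T→46T]: ω = 1150.3333×91/46 = 2275.6594 rpm, dir flips to +; running = +2275.6594
Stage 3 [52T→93T]: ω = 2275.6594×52/93 = 1272.4117 rpm, dir flips to −; running = −1272.4117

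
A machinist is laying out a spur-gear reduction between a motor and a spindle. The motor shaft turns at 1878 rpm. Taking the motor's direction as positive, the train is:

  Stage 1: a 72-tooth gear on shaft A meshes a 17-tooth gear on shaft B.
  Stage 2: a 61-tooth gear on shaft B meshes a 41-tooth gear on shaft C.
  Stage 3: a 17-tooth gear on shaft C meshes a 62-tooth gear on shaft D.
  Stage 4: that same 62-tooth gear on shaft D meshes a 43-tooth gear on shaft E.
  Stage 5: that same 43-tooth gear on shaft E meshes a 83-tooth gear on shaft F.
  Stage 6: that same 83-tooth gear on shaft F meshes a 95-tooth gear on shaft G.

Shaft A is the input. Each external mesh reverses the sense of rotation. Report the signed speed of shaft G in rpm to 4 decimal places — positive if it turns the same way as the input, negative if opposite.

+2117.6318 rpm (same as input, |ω| = 2117.6318 rpm)

Stage 1 [72T→17T]: ω = 1878.0000×72/17 = 7953.8824 rpm, dir flips to −; running = −7953.8824
Stage 2 [61T→41T]: ω = 7953.8824×61/41 = 11833.8250 rpm, dir flips to +; running = +11833.8250
Stage 3 [17T→62T]: ω = 11833.8250×17/62 = 3244.7585 rpm, dir flips to −; running = −3244.7585
Stage 4 [62T→43T]: ω = 3244.7585×62/43 = 4678.4889 rpm, dir flips to +; running = +4678.4889
Stage 5 [43T→83T]: ω = 4678.4889×43/83 = 2423.7955 rpm, dir flips to −; running = −2423.7955
Stage 6 [83T→95T]: ω = 2423.7955×83/95 = 2117.6318 rpm, dir flips to +; running = +2117.6318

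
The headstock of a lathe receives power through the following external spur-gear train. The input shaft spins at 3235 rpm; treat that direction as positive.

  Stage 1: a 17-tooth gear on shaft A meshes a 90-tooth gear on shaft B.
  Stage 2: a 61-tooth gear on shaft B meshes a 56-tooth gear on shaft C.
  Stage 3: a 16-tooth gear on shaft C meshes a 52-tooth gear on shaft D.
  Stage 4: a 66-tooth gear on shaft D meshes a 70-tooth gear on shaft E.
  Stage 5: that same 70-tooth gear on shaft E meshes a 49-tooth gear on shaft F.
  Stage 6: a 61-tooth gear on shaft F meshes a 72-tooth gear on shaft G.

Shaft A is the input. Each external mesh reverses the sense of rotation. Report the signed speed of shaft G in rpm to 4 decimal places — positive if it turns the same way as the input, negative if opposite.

+233.7138 rpm (same as input, |ω| = 233.7138 rpm)

Stage 1 [17T→90T]: ω = 3235.0000×17/90 = 611.0556 rpm, dir flips to −; running = −611.0556
Stage 2 [61T→56T]: ω = 611.0556×61/56 = 665.6141 rpm, dir flips to +; running = +665.6141
Stage 3 [16T→52T]: ω = 665.6141×16/52 = 204.8043 rpm, dir flips to −; running = −204.8043
Stage 4 [66T→70T]: ω = 204.8043×66/70 = 193.1012 rpm, dir flips to +; running = +193.1012
Stage 5 [70T→49T]: ω = 193.1012×70/49 = 275.8589 rpm, dir flips to −; running = −275.8589
Stage 6 [61T→72T]: ω = 275.8589×61/72 = 233.7138 rpm, dir flips to +; running = +233.7138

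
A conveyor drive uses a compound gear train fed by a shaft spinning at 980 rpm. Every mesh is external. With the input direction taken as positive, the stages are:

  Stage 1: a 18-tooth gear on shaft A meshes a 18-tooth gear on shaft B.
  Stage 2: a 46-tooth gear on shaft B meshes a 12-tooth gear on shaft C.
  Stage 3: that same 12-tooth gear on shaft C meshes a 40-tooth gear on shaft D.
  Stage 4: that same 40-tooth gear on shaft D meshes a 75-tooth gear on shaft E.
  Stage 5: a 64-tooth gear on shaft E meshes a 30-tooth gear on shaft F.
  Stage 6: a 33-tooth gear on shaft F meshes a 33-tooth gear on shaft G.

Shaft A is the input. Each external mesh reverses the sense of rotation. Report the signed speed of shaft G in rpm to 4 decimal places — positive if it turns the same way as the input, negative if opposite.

+1282.2756 rpm (same as input, |ω| = 1282.2756 rpm)

Stage 1 [18T→18T]: ω = 980.0000×18/18 = 980.0000 rpm, dir flips to −; running = −980.0000
Stage 2 [46T→12T]: ω = 980.0000×46/12 = 3756.6667 rpm, dir flips to +; running = +3756.6667
Stage 3 [12T→40T]: ω = 3756.6667×12/40 = 1127.0000 rpm, dir flips to −; running = −1127.0000
Stage 4 [40T→75T]: ω = 1127.0000×40/75 = 601.0667 rpm, dir flips to +; running = +601.0667
Stage 5 [64T→30T]: ω = 601.0667×64/30 = 1282.2756 rpm, dir flips to −; running = −1282.2756
Stage 6 [33T→33T]: ω = 1282.2756×33/33 = 1282.2756 rpm, dir flips to +; running = +1282.2756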